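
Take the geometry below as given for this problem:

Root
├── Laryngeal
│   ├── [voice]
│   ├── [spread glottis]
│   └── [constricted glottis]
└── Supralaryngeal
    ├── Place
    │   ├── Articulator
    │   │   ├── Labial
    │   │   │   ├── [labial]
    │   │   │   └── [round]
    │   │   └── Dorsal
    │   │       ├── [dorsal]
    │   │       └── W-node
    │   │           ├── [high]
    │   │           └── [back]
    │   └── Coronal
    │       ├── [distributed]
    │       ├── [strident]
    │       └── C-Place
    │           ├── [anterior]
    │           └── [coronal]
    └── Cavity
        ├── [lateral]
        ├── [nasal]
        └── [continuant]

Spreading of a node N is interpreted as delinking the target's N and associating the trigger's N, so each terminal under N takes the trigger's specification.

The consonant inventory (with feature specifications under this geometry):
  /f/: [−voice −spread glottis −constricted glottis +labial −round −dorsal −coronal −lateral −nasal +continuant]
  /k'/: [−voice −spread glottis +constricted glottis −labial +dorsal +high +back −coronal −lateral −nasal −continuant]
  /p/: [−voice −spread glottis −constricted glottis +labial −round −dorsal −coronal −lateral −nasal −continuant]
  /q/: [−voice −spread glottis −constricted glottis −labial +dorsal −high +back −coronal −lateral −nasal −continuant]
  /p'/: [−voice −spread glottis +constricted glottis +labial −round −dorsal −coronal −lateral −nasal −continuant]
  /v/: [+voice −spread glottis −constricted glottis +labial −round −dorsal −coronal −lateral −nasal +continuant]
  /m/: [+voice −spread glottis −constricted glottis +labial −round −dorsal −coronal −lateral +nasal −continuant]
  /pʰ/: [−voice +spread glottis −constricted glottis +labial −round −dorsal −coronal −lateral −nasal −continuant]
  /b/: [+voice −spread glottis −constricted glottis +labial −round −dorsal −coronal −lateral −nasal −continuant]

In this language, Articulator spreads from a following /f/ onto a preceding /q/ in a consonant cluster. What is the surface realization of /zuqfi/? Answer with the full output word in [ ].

[zupfi]

Articulator immediately or transitively dominates [labial], [round], [dorsal], [high], [back].
Spreading Articulator from /f/ onto /q/ replaces those values with /f/'s: [+labial], [−round], [−dorsal]. Features outside Articulator ([voice], [spread glottis], [constricted glottis], …) stay as in /q/.
Among the inventory, only /p/ has exactly this specification, giving the surface form [zupfi].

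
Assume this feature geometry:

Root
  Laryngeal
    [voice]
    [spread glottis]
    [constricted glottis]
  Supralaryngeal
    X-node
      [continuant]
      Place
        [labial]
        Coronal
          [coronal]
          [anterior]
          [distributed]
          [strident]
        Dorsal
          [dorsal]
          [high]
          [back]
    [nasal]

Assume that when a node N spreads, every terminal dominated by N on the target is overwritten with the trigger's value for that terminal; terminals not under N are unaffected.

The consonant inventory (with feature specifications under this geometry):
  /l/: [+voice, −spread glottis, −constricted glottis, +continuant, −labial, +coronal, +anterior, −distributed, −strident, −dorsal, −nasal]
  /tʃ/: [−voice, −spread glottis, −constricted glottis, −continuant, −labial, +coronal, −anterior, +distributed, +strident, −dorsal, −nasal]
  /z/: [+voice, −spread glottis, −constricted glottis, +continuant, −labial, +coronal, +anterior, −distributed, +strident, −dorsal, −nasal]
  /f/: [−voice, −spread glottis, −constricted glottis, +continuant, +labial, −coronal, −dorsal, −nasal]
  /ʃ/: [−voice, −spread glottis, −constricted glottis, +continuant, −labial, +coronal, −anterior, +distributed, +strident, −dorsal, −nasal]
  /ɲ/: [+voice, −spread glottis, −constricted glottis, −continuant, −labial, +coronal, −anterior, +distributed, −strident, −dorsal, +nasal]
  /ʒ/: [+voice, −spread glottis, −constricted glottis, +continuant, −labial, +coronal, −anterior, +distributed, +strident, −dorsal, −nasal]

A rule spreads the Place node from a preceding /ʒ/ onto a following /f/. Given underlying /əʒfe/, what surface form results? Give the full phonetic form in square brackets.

[əʒʃe]

Place immediately or transitively dominates [labial], [coronal], [anterior], [distributed], [strident], [dorsal], [high], [back].
Spreading Place from /ʒ/ onto /f/ replaces those values with /ʒ/'s: [−labial], [+coronal], [−anterior], [+distributed], [+strident], [−dorsal]. Features outside Place ([voice], [spread glottis], [constricted glottis], …) stay as in /f/.
Among the inventory, only /ʃ/ has exactly this specification, giving the surface form [əʒʃe].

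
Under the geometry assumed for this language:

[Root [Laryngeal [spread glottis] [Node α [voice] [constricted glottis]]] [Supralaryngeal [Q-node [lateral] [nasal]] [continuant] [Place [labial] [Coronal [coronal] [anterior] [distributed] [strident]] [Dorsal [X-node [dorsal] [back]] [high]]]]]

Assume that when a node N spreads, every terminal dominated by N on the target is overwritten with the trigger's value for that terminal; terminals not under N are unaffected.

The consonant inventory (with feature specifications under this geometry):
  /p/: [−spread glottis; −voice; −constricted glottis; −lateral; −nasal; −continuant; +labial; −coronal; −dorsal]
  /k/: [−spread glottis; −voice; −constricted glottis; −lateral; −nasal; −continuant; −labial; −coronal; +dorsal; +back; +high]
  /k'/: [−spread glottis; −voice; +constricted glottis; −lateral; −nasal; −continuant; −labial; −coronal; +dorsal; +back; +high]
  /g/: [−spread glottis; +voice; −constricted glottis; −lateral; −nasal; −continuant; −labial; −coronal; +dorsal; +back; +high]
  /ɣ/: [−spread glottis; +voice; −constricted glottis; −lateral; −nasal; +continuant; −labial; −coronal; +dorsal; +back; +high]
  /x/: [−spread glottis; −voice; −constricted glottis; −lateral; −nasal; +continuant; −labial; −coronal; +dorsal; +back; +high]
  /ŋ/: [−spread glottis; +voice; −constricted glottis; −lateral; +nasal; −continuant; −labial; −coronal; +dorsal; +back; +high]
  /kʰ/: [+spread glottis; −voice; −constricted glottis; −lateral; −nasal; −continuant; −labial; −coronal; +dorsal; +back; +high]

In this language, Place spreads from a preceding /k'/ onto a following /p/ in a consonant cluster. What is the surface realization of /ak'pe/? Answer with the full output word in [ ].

[ak'ke]

Terminals under Place in this geometry: [labial], [coronal], [anterior], [distributed], [strident], [dorsal], [back], [high].
Spreading Place from /k'/ onto /p/ replaces those values with /k'/'s: [−labial], [−coronal], [+dorsal], [+back], [+high]. Features outside Place ([spread glottis], [voice], [constricted glottis], …) stay as in /p/.
This feature bundle is that of [k], so /ak'pe/ surfaces as [ak'ke].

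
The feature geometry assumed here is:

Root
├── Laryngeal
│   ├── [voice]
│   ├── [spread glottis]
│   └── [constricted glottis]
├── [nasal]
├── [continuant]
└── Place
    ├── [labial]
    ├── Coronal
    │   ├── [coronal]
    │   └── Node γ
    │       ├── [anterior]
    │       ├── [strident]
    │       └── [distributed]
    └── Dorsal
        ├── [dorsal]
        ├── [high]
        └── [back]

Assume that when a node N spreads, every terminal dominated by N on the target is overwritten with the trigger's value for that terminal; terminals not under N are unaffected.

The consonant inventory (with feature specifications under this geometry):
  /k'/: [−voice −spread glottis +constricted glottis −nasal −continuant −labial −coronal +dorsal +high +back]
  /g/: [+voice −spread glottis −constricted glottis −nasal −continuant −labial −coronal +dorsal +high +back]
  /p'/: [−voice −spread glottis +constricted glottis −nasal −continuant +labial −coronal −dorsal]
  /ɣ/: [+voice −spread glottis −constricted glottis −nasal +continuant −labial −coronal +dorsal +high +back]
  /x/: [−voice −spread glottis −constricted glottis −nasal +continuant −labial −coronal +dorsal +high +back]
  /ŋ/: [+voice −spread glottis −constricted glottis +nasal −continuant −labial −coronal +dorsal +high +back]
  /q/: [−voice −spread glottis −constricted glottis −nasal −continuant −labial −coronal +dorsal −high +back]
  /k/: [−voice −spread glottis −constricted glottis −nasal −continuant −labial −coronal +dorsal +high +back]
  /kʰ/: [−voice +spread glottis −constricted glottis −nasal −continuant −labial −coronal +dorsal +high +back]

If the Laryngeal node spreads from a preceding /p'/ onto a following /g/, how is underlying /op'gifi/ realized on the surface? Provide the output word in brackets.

[op'k'ifi]

The Laryngeal node dominates the terminals [voice], [spread glottis], [constricted glottis].
Spreading Laryngeal from /p'/ onto /g/ replaces those values with /p'/'s: [−voice], [−spread glottis], [+constricted glottis]. Features outside Laryngeal ([nasal], [continuant], [labial], …) stay as in /g/.
Among the inventory, only /k'/ has exactly this specification, giving the surface form [op'k'ifi].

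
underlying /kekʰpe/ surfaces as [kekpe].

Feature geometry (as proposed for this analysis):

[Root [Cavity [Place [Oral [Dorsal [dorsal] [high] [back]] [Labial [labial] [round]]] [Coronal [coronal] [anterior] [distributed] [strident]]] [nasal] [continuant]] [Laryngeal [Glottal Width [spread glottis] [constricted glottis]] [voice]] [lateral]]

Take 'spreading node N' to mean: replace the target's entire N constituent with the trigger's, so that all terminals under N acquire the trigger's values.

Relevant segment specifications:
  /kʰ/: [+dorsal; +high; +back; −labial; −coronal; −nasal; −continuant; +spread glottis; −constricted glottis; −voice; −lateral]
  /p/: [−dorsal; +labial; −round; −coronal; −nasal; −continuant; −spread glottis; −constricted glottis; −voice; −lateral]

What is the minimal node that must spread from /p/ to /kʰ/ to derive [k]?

[spread glottis]

/kʰ/ and [k] differ in [spread glottis]; every other specified feature is identical.
Only a single terminal changes, and /p/ supplies the new value, so [spread glottis] itself is the minimal spreading constituent.
Features on which the two segments disagree outside [spread glottis], such as [labial], [dorsal], are unchanged — nothing dominating them spread, and [spread glottis] is the minimal sufficient constituent.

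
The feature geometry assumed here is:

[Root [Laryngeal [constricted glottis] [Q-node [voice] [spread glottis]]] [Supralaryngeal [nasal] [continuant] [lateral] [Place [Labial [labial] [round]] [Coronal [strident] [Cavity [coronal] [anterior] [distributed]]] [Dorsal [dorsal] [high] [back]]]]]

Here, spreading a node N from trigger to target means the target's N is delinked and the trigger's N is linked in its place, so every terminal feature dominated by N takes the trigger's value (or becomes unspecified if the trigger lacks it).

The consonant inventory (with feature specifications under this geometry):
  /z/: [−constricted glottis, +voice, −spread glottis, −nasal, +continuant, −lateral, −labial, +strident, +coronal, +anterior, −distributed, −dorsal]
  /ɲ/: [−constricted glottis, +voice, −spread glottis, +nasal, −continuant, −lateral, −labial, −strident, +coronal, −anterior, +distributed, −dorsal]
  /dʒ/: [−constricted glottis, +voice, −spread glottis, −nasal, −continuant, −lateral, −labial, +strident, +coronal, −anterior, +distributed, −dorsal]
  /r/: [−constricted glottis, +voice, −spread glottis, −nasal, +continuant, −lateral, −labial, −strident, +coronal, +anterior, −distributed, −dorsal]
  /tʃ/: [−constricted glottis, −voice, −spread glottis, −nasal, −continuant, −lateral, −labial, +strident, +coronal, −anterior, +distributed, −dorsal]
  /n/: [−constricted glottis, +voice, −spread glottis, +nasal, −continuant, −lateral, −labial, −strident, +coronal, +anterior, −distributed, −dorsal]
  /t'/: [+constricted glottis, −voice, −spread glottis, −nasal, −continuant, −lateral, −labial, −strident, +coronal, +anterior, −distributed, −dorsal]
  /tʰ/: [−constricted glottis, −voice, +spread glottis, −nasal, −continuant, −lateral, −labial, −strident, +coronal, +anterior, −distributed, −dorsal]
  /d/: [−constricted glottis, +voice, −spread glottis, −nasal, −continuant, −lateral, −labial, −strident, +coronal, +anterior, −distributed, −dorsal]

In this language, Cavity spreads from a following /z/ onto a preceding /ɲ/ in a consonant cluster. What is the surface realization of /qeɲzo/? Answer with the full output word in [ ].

Cavity immediately or transitively dominates [coronal], [anterior], [distributed].
After delinking /ɲ/'s Cavity and linking /z/'s, the affected terminals become [+coronal], [+anterior], [−distributed]; [constricted glottis], [voice], [spread glottis], … (outside Cavity) are retained from /ɲ/.
Among the inventory, only /n/ has exactly this specification, giving the surface form [qenzo].

[qenzo]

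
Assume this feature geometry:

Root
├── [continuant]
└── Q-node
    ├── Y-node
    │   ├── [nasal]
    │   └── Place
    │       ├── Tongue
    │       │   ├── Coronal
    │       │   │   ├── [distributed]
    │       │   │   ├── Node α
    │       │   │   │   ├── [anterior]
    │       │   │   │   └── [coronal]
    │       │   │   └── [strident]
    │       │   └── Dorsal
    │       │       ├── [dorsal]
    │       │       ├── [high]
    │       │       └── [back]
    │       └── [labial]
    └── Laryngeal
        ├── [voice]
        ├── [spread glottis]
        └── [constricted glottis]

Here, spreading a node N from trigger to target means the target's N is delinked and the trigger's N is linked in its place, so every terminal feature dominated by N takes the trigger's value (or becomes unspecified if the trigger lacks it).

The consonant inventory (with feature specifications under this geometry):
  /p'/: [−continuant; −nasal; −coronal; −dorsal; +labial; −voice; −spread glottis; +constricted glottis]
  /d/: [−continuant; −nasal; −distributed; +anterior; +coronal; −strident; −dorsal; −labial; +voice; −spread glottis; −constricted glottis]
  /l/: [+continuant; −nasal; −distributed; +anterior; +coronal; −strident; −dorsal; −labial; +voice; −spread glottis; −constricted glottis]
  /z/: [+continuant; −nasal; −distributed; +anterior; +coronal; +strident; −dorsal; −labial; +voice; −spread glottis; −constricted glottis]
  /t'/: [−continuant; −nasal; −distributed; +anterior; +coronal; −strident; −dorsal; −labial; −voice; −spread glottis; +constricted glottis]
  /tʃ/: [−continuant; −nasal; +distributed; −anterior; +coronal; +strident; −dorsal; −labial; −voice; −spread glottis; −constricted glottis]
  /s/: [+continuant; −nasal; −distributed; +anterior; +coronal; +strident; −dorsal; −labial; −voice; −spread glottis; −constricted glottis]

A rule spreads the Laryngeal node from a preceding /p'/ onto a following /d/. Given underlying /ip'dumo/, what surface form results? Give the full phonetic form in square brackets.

[ip't'umo]

The Laryngeal node dominates the terminals [voice], [spread glottis], [constricted glottis].
After delinking /d/'s Laryngeal and linking /p'/'s, the affected terminals become [−voice], [−spread glottis], [+constricted glottis]; [continuant], [nasal], [distributed], … (outside Laryngeal) are retained from /d/.
The resulting bundle matches /t'/ in the inventory; substituting it for /d/ gives [ip't'umo].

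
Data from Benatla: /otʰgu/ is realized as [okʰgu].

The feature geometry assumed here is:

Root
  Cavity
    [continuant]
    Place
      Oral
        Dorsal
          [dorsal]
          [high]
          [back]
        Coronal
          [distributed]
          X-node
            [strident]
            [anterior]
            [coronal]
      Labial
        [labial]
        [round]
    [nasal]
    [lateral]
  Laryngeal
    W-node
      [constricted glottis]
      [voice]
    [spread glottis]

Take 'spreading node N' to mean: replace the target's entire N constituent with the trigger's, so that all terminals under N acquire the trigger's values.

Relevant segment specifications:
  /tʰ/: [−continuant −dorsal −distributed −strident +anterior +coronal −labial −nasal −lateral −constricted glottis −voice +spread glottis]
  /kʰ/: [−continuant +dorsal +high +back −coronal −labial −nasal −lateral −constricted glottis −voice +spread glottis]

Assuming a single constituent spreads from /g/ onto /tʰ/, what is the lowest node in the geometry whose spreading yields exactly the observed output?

The alternation /tʰ/ → [kʰ] changes [coronal], [anterior], [distributed], [strident], [dorsal], [high], [back] and nothing else.
The smallest constituent containing every changed terminal is Oral — each of its daughters lacks at least one of the affected features.
Delinking /tʰ/'s Oral and associating /g/'s Oral gives precisely the feature bundle of [kʰ].
Features on which the two segments disagree outside Oral, such as [spread glottis], [voice], are unchanged — nothing dominating them spread, and Oral is the minimal sufficient constituent.

Oral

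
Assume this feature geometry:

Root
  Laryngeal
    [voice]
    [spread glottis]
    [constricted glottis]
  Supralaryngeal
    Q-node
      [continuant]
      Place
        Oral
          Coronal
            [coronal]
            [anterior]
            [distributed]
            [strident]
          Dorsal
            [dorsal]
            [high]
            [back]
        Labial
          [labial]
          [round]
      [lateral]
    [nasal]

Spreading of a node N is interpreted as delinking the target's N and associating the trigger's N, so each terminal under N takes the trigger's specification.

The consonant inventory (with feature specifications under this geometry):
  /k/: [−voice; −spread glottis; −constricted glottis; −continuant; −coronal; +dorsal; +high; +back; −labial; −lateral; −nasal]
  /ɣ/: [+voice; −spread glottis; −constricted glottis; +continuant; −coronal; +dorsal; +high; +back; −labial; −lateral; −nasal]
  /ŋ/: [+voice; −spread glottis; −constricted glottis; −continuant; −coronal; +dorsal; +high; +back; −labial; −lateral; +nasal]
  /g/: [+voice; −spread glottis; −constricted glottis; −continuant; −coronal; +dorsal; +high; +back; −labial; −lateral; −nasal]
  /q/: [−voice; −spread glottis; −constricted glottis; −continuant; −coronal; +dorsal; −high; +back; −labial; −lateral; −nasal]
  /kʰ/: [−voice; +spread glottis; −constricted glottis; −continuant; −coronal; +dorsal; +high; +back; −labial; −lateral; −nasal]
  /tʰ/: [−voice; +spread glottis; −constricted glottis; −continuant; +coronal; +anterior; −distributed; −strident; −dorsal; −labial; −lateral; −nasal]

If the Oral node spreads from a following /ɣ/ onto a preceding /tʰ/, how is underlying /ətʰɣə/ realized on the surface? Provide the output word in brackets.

Oral immediately or transitively dominates [coronal], [anterior], [distributed], [strident], [dorsal], [high], [back].
After delinking /tʰ/'s Oral and linking /ɣ/'s, the affected terminals become [−coronal], [+dorsal], [+high], [+back]; [voice], [spread glottis], [constricted glottis], … (outside Oral) are retained from /tʰ/.
This feature bundle is that of [kʰ], so /ətʰɣə/ surfaces as [əkʰɣə].

[əkʰɣə]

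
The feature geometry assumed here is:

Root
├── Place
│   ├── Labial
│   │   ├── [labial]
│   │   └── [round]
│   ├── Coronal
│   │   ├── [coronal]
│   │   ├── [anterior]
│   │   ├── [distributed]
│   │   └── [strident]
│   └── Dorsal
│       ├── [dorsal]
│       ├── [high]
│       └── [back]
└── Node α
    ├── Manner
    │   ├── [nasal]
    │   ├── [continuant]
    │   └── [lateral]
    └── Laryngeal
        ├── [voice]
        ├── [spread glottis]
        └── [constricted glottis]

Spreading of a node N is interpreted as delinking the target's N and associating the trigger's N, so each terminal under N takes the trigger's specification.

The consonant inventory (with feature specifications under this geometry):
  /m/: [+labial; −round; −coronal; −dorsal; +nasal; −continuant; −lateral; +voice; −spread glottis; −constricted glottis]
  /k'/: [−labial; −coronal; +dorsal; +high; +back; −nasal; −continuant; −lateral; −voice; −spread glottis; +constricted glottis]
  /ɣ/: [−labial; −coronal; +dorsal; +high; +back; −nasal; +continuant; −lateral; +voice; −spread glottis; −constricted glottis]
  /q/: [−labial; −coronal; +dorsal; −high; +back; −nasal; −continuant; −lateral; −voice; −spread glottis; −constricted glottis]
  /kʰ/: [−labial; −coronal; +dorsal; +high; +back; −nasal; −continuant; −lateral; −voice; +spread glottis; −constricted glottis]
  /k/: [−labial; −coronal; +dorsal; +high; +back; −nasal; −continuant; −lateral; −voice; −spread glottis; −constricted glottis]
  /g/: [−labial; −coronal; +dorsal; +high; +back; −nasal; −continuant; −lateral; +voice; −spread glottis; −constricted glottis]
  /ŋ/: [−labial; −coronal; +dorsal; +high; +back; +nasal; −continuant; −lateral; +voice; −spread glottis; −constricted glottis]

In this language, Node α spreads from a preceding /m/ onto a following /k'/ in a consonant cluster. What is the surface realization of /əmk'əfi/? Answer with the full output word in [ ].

Node α immediately or transitively dominates [nasal], [continuant], [lateral], [voice], [spread glottis], [constricted glottis].
The target acquires /m/'s values for everything under Node α — [+nasal], [−continuant], [−lateral], [+voice], [−spread glottis], [−constricted glottis] — while keeping its own [labial], [coronal], [dorsal], ….
This feature bundle is that of [ŋ], so /əmk'əfi/ surfaces as [əmŋəfi].

[əmŋəfi]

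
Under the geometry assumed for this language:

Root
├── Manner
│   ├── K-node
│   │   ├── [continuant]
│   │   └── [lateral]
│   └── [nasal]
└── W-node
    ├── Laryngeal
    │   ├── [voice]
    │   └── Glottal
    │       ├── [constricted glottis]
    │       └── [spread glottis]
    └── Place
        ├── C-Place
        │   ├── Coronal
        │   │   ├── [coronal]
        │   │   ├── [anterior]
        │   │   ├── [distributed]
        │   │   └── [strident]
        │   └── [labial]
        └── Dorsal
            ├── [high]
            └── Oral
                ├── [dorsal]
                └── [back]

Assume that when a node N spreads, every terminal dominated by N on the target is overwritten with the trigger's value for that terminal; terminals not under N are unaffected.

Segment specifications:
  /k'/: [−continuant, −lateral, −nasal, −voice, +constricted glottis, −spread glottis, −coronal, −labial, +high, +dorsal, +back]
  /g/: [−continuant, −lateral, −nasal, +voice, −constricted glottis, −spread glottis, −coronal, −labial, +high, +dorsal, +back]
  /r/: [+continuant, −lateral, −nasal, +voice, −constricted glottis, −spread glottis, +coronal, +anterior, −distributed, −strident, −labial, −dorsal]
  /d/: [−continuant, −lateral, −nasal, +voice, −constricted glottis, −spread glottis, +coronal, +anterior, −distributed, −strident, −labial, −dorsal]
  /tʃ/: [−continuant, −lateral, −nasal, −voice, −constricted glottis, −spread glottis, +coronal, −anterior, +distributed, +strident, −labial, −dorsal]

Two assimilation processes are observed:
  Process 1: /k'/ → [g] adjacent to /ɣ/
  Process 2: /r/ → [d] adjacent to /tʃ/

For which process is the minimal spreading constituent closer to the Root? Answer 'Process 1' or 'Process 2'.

Process 1

Process 1 alters [voice], [constricted glottis]; the lowest common ancestor is Laryngeal (depth 2 from Root).
In Process 2, [continuant] changes, so the minimal spreading node is [continuant] at depth 3.
Depth 2 < depth 3; Process 1 involves the structurally higher constituent Laryngeal.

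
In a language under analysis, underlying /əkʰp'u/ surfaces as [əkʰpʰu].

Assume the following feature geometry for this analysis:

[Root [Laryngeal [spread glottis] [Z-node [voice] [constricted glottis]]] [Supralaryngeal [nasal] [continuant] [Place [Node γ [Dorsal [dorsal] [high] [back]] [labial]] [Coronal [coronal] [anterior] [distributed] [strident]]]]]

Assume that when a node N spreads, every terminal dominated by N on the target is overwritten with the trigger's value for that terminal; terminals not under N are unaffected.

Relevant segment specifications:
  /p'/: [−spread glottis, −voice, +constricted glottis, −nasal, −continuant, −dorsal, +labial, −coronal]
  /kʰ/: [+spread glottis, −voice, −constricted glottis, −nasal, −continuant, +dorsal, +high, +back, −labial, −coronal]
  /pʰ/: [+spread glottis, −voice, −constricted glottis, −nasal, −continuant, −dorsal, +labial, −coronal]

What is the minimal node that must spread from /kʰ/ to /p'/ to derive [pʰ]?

Laryngeal

Comparing /p'/ with its surface form [pʰ], the features that change are [spread glottis], [constricted glottis].
Tracing each changed feature up the tree, the paths first meet at Laryngeal; any lower node misses at least one of them.
Spreading Laryngeal from /kʰ/ overwrites each of those terminals with /kʰ/'s values, yielding exactly [pʰ].
Since [labial], [dorsal] are preserved even though /kʰ/ disagrees there, no node above Laryngeal spread.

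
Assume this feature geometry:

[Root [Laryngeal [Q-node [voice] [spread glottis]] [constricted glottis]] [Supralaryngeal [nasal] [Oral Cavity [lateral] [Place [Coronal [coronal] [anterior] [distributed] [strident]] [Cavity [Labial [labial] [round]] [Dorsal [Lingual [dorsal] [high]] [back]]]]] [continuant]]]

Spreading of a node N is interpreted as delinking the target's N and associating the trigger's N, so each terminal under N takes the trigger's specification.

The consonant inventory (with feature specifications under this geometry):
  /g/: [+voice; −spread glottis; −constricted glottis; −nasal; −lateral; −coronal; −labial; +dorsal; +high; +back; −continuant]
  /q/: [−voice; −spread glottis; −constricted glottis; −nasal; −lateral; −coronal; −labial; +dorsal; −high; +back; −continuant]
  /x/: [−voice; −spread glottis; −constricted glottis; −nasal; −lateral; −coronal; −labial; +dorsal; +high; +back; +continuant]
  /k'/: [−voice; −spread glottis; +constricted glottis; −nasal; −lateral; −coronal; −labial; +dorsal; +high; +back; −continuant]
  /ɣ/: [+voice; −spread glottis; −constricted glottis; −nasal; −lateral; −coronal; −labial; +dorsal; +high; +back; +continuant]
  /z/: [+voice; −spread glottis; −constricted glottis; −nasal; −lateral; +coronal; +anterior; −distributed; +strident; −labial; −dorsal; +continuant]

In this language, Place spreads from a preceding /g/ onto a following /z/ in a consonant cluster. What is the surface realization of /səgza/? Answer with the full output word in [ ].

[səgɣa]

Place immediately or transitively dominates [coronal], [anterior], [distributed], [strident], [labial], [round], [dorsal], [high], [back].
After delinking /z/'s Place and linking /g/'s, the affected terminals become [−coronal], [−labial], [+dorsal], [+high], [+back]; [voice], [spread glottis], [constricted glottis], … (outside Place) are retained from /z/.
This feature bundle is that of [ɣ], so /səgza/ surfaces as [səgɣa].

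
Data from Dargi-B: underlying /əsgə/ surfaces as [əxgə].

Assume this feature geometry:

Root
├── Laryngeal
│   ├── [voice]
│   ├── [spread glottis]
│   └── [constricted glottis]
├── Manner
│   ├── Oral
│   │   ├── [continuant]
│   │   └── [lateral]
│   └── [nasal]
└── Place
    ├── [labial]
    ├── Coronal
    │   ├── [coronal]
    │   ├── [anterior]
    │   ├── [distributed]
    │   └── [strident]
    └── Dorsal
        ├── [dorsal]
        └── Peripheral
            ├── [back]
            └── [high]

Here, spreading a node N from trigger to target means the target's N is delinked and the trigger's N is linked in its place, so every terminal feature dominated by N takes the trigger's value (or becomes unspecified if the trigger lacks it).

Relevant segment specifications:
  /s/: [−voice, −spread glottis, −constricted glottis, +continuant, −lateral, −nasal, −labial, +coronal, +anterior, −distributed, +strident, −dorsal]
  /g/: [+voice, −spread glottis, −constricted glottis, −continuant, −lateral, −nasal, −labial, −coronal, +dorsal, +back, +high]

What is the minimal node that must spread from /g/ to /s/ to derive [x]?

/s/ and [x] differ in [coronal], [anterior], [distributed], [strident], [dorsal], [high], [back]; every other specified feature is identical.
Tracing each changed feature up the tree, the paths first meet at Place; any lower node misses at least one of them.
If Place spreads, every terminal under it takes /g/'s value, producing [x] as observed.
Since [voice], [continuant] are preserved even though /g/ disagrees there, no node above Place spread.

Place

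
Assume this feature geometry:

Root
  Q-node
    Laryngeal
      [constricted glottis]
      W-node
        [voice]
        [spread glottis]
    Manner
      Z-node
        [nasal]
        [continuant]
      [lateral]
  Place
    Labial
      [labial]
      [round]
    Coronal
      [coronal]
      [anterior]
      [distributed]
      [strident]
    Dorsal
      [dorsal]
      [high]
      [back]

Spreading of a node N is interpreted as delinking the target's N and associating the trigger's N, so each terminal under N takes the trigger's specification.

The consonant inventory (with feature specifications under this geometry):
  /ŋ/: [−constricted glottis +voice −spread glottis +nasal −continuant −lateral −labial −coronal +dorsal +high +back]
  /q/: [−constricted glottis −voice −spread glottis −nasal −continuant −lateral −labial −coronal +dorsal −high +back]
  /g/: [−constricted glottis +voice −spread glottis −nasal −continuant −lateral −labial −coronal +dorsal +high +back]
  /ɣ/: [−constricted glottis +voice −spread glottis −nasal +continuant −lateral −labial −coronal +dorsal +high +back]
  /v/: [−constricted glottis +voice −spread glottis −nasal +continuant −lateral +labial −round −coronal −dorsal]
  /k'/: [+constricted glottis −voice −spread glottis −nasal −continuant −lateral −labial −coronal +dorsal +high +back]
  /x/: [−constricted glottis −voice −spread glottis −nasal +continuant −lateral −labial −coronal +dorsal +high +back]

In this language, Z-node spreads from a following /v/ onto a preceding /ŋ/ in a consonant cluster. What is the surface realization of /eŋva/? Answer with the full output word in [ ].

The Z-node node dominates the terminals [nasal], [continuant].
Spreading Z-node from /v/ onto /ŋ/ replaces those values with /v/'s: [−nasal], [+continuant]. Features outside Z-node ([constricted glottis], [voice], [spread glottis], …) stay as in /ŋ/.
This feature bundle is that of [ɣ], so /eŋva/ surfaces as [eɣva].

[eɣva]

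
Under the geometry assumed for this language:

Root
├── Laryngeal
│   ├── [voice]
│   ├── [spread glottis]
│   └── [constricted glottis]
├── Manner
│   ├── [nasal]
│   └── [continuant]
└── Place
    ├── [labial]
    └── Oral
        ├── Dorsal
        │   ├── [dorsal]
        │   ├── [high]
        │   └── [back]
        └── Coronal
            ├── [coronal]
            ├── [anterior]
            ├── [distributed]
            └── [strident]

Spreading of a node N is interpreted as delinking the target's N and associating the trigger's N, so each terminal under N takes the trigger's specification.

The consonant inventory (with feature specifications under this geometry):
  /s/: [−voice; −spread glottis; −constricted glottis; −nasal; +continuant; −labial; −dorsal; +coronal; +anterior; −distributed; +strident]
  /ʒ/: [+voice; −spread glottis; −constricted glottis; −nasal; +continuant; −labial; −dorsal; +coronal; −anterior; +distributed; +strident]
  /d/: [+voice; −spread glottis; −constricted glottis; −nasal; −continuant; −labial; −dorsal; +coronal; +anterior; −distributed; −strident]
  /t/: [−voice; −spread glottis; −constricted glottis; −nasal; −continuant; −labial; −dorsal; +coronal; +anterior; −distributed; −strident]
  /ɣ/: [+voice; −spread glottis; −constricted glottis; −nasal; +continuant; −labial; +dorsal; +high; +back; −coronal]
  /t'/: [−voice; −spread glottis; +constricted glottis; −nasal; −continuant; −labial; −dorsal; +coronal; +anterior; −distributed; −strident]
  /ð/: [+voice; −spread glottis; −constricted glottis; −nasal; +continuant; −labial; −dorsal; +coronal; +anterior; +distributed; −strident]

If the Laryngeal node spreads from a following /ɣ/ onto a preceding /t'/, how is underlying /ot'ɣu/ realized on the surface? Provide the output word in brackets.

[odɣu]

Laryngeal immediately or transitively dominates [voice], [spread glottis], [constricted glottis].
The target acquires /ɣ/'s values for everything under Laryngeal — [+voice], [−spread glottis], [−constricted glottis] — while keeping its own [nasal], [continuant], [labial], ….
This feature bundle is that of [d], so /ot'ɣu/ surfaces as [odɣu].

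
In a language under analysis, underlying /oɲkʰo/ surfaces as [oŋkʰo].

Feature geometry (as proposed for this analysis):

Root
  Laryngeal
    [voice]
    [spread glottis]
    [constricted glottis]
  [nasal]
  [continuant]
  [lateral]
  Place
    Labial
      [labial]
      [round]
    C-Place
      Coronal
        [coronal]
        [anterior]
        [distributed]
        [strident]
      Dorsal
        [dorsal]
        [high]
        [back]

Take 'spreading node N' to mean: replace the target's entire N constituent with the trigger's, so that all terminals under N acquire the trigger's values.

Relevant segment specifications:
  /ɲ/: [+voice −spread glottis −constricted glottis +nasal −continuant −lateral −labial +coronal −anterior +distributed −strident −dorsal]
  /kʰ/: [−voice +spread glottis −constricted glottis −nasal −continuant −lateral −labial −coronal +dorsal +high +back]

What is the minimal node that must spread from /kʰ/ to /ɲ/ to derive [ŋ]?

C-Place

The alternation /ɲ/ → [ŋ] changes [coronal], [anterior], [distributed], [strident], [dorsal], [high], [back] and nothing else.
Tracing each changed feature up the tree, the paths first meet at C-Place; any lower node misses at least one of them.
Delinking /ɲ/'s C-Place and associating /kʰ/'s C-Place gives precisely the feature bundle of [ŋ].
[spread glottis], [voice] stay as in /ɲ/ although /kʰ/ differs there, so no node dominating them spread; among the remaining candidates C-Place is the lowest that derives the output.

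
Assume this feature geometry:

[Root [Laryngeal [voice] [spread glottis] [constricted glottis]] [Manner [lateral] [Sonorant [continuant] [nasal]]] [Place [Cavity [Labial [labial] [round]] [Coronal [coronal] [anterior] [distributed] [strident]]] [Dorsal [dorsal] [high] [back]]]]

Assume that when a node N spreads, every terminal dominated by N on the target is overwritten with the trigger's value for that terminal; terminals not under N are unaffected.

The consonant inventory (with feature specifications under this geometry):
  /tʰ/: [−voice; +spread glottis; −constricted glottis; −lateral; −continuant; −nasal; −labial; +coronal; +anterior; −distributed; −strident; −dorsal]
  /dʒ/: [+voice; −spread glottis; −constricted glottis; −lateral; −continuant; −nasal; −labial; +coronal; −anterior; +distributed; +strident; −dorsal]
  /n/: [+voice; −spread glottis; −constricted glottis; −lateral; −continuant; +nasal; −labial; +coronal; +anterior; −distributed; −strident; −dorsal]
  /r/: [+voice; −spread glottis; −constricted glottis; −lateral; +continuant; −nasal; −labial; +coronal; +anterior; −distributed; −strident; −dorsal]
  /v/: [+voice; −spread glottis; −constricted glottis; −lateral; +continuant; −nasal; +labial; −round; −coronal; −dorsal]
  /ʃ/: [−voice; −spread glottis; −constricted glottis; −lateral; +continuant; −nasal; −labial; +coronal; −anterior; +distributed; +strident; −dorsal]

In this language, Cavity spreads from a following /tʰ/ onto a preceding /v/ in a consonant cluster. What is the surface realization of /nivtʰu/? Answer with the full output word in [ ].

[nirtʰu]

Cavity immediately or transitively dominates [labial], [round], [coronal], [anterior], [distributed], [strident].
The target acquires /tʰ/'s values for everything under Cavity — [−labial], [+coronal], [+anterior], [−distributed], [−strident] — while keeping its own [voice], [spread glottis], [constricted glottis], ….
The resulting bundle matches /r/ in the inventory; substituting it for /v/ gives [nirtʰu].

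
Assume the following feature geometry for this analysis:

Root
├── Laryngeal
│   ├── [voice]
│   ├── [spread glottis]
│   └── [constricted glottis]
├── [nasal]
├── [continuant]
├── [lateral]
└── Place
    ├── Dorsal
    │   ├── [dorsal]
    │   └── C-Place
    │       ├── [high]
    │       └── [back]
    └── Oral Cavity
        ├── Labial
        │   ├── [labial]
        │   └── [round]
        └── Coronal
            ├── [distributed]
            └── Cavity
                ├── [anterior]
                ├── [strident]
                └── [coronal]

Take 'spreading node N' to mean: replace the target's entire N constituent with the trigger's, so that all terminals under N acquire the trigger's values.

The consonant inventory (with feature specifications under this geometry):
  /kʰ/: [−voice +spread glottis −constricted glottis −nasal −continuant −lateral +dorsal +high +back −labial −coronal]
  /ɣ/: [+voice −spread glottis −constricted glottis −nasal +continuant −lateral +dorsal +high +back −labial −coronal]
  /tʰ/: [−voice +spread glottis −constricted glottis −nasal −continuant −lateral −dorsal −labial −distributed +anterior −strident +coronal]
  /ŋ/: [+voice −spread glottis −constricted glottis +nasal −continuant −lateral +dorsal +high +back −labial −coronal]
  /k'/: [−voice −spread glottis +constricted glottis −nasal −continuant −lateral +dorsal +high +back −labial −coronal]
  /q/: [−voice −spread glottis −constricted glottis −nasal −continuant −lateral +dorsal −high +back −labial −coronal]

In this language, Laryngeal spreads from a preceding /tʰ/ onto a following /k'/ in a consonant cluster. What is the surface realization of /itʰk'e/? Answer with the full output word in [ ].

Laryngeal immediately or transitively dominates [voice], [spread glottis], [constricted glottis].
The target acquires /tʰ/'s values for everything under Laryngeal — [−voice], [+spread glottis], [−constricted glottis] — while keeping its own [nasal], [continuant], [lateral], ….
The resulting bundle matches /kʰ/ in the inventory; substituting it for /k'/ gives [itʰkʰe].

[itʰkʰe]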